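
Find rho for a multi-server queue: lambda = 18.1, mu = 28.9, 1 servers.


rho = lambda / (c * mu) = 18.1 / (1 * 28.9) = 0.6263

0.6263


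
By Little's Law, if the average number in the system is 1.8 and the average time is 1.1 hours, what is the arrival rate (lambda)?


lambda = L / W = 1.8 / 1.1 = 1.64 per hour

1.64 per hour


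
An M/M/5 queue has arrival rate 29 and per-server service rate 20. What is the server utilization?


rho = lambda/(c*mu) = 29/(5*20) = 0.29

0.29


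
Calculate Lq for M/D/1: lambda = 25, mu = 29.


M/D/1: Lq = rho^2 / (2*(1-rho)) where rho = 25/29; Lq = 2.69

2.69


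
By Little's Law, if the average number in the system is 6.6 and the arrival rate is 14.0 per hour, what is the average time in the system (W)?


W = L / lambda = 6.6 / 14.0 = 0.4714 hours

0.4714 hours


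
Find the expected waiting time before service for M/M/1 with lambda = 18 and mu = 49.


rho = 18/49; Wq = rho/(mu - lambda) = 0.0118 hours

0.0118 hours


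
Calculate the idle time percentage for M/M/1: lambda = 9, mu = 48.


Idle fraction = (1 - rho) * 100 = (1 - 9/48) * 100 = 81.3%

81.3%


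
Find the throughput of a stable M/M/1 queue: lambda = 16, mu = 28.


For a stable queue (lambda < mu), throughput = lambda = 16 per hour

16 per hour


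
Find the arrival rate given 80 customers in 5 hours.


lambda = total arrivals / time = 80 / 5 = 16.0 per hour

16.0 per hour


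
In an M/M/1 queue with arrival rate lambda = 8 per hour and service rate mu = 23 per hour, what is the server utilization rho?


rho = lambda/mu = 8/23 = 0.3478

0.3478


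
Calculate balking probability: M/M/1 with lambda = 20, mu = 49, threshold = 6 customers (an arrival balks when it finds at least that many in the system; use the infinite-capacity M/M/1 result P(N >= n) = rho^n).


P(N >= 6) = rho^6 = (20/49)^6 = 0.0046

0.0046


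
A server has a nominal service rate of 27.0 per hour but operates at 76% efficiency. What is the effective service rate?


Effective rate = mu * efficiency = 27.0 * 0.76 = 20.52 per hour

20.52 per hour


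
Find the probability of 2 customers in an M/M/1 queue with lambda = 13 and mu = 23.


rho = 13/23; P(n) = (1-rho)*rho^n = (1-13/23)*(13/23)^2 = 0.1389

0.1389


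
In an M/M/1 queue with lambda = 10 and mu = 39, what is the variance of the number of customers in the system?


rho = 10/39; Var(N) = rho/(1-rho)^2 = 0.46

0.46


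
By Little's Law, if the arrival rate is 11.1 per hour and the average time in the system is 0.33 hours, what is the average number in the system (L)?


L = lambda * W = 11.1 * 0.33 = 3.66

3.66


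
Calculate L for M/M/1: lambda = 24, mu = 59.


rho = 24/59; L = rho/(1-rho) = 0.69

0.69


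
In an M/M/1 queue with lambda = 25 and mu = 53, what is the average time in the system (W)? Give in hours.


W = 1/(mu - lambda) = 1/(53 - 25) = 0.0357 hours

0.0357 hours


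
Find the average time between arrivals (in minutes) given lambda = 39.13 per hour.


Mean interarrival time = 60/lambda = 60/39.13 = 1.53 minutes

1.53 minutes


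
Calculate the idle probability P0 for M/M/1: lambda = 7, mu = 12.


P0 = 1 - rho = 1 - 7/12 = 0.4167

0.4167


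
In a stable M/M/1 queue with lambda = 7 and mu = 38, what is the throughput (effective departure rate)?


For a stable queue (lambda < mu), throughput = lambda = 7 per hour

7 per hour


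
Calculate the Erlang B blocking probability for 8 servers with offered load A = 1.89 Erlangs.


B(N,A) = (A^N/N!) / sum(A^k/k!, k=0..N) with N=8, A=1.89 = 0.0006

0.0006


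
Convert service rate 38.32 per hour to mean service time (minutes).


Mean service time = 60/mu = 60/38.32 = 1.57 minutes

1.57 minutes


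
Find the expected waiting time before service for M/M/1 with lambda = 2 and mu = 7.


rho = 2/7; Wq = rho/(mu - lambda) = 0.0571 hours

0.0571 hours


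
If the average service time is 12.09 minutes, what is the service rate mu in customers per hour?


mu = 60 / avg_service_time = 60 / 12.09 = 4.96 per hour

4.96 per hour


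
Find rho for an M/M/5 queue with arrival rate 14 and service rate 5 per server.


rho = lambda/(c*mu) = 14/(5*5) = 0.56

0.56


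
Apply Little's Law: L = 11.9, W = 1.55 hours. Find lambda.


lambda = L / W = 11.9 / 1.55 = 7.68 per hour

7.68 per hour


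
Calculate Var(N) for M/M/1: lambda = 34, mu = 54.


rho = 34/54; Var(N) = rho/(1-rho)^2 = 4.59

4.59


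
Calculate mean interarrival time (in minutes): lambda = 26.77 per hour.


Mean interarrival time = 60/lambda = 60/26.77 = 2.24 minutes

2.24 minutes


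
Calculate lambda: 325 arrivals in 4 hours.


lambda = total arrivals / time = 325 / 4 = 81.25 per hour

81.25 per hour


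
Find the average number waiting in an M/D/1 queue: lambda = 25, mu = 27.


M/D/1: Lq = rho^2 / (2*(1-rho)) where rho = 25/27; Lq = 5.79

5.79


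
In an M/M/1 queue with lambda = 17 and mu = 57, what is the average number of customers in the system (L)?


rho = 17/57; L = rho/(1-rho) = 0.42

0.42


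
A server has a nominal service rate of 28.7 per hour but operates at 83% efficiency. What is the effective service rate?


Effective rate = mu * efficiency = 28.7 * 0.83 = 23.82 per hour

23.82 per hour


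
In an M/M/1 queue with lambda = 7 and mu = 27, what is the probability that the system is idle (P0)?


P0 = 1 - rho = 1 - 7/27 = 0.7407

0.7407


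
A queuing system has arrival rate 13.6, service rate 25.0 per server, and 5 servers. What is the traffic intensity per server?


rho = lambda / (c * mu) = 13.6 / (5 * 25.0) = 0.1088

0.1088


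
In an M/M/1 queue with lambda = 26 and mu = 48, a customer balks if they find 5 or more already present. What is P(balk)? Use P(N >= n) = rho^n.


P(N >= 5) = rho^5 = (26/48)^5 = 0.0466

0.0466


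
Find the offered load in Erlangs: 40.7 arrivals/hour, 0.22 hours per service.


Offered load a = lambda * E[S] = 40.7 * 0.22 = 8.95 Erlangs

8.95 Erlangs


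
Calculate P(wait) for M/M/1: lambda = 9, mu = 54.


P(wait) = rho = lambda/mu = 9/54 = 0.1667

0.1667


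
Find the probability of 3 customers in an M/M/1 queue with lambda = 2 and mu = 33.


rho = 2/33; P(n) = (1-rho)*rho^n = (1-2/33)*(2/33)^3 = 0.0002

0.0002


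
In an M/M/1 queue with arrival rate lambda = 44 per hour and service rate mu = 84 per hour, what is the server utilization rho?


rho = lambda/mu = 44/84 = 0.5238

0.5238


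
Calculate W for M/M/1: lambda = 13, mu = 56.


W = 1/(mu - lambda) = 1/(56 - 13) = 0.0233 hours

0.0233 hours


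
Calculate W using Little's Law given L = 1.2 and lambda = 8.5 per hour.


W = L / lambda = 1.2 / 8.5 = 0.1412 hours

0.1412 hours


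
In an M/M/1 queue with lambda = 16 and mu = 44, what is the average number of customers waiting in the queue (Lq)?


rho = 16/44; Lq = rho^2/(1-rho) = 0.21

0.21


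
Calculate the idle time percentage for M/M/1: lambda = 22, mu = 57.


Idle fraction = (1 - rho) * 100 = (1 - 22/57) * 100 = 61.4%

61.4%


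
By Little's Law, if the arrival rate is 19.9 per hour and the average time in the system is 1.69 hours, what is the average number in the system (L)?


L = lambda * W = 19.9 * 1.69 = 33.63

33.63


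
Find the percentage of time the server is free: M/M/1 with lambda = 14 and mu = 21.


Idle fraction = (1 - rho) * 100 = (1 - 14/21) * 100 = 33.3%

33.3%


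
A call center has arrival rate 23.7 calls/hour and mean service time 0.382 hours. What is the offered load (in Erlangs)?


Offered load a = lambda * E[S] = 23.7 * 0.382 = 9.05 Erlangs

9.05 Erlangs


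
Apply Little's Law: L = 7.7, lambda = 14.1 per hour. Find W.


W = L / lambda = 7.7 / 14.1 = 0.5461 hours

0.5461 hours


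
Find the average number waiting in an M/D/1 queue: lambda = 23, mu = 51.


M/D/1: Lq = rho^2 / (2*(1-rho)) where rho = 23/51; Lq = 0.19

0.19


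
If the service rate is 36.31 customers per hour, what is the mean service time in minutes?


Mean service time = 60/mu = 60/36.31 = 1.65 minutes

1.65 minutes


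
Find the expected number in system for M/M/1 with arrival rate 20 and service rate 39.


rho = 20/39; L = rho/(1-rho) = 1.05

1.05


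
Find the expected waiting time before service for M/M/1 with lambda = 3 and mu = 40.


rho = 3/40; Wq = rho/(mu - lambda) = 0.002 hours

0.002 hours


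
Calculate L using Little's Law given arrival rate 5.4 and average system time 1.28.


L = lambda * W = 5.4 * 1.28 = 6.91

6.91


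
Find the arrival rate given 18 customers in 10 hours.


lambda = total arrivals / time = 18 / 10 = 1.8 per hour

1.8 per hour


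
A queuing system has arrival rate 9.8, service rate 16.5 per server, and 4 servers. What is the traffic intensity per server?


rho = lambda / (c * mu) = 9.8 / (4 * 16.5) = 0.1485

0.1485


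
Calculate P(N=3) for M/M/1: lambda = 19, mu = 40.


rho = 19/40; P(n) = (1-rho)*rho^n = (1-19/40)*(19/40)^3 = 0.0563

0.0563


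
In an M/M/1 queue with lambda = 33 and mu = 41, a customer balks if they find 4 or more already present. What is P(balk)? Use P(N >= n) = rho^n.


P(N >= 4) = rho^4 = (33/41)^4 = 0.4197

0.4197


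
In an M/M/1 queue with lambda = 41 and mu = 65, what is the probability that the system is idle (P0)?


P0 = 1 - rho = 1 - 41/65 = 0.3692

0.3692


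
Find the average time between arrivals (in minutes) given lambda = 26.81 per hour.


Mean interarrival time = 60/lambda = 60/26.81 = 2.24 minutes

2.24 minutes


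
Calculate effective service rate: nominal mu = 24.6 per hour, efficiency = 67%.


Effective rate = mu * efficiency = 24.6 * 0.67 = 16.48 per hour

16.48 per hour


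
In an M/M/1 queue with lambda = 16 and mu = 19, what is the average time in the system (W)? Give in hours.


W = 1/(mu - lambda) = 1/(19 - 16) = 0.3333 hours

0.3333 hours


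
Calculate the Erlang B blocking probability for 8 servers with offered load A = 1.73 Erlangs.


B(N,A) = (A^N/N!) / sum(A^k/k!, k=0..N) with N=8, A=1.73 = 0.0004

0.0004


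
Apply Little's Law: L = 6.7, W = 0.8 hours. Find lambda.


lambda = L / W = 6.7 / 0.8 = 8.38 per hour

8.38 per hour


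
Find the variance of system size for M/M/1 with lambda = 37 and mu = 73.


rho = 37/73; Var(N) = rho/(1-rho)^2 = 2.08

2.08


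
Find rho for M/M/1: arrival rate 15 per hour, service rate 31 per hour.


rho = lambda/mu = 15/31 = 0.4839

0.4839


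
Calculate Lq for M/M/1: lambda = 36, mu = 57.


rho = 36/57; Lq = rho^2/(1-rho) = 1.08

1.08


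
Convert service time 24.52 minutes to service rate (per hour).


mu = 60 / avg_service_time = 60 / 24.52 = 2.45 per hour

2.45 per hour


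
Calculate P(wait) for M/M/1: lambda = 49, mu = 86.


P(wait) = rho = lambda/mu = 49/86 = 0.5698

0.5698


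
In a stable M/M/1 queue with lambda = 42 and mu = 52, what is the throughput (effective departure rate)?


For a stable queue (lambda < mu), throughput = lambda = 42 per hour

42 per hour


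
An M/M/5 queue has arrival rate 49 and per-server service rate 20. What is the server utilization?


rho = lambda/(c*mu) = 49/(5*20) = 0.49

0.49


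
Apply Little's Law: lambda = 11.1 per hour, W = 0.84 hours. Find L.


L = lambda * W = 11.1 * 0.84 = 9.32

9.32


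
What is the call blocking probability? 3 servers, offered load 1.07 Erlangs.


B(N,A) = (A^N/N!) / sum(A^k/k!, k=0..N) with N=3, A=1.07 = 0.0717

0.0717


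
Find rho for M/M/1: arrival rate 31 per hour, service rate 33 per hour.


rho = lambda/mu = 31/33 = 0.9394

0.9394


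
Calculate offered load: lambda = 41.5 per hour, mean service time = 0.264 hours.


Offered load a = lambda * E[S] = 41.5 * 0.264 = 10.96 Erlangs

10.96 Erlangs


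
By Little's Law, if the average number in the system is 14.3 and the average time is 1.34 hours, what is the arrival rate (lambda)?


lambda = L / W = 14.3 / 1.34 = 10.67 per hour

10.67 per hour


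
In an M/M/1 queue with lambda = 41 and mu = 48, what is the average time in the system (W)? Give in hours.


W = 1/(mu - lambda) = 1/(48 - 41) = 0.1429 hours

0.1429 hours


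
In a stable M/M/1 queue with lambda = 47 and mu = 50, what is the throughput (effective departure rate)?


For a stable queue (lambda < mu), throughput = lambda = 47 per hour

47 per hour


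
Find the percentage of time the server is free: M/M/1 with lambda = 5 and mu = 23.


Idle fraction = (1 - rho) * 100 = (1 - 5/23) * 100 = 78.3%

78.3%


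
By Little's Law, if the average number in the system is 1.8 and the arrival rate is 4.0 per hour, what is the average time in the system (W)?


W = L / lambda = 1.8 / 4.0 = 0.45 hours

0.45 hours


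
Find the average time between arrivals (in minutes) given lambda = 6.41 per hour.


Mean interarrival time = 60/lambda = 60/6.41 = 9.36 minutes

9.36 minutes


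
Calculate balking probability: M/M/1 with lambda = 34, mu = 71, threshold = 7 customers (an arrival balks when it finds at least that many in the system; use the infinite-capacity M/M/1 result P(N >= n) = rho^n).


P(N >= 7) = rho^7 = (34/71)^7 = 0.0058

0.0058


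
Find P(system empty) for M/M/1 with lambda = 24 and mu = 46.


P0 = 1 - rho = 1 - 24/46 = 0.4783

0.4783


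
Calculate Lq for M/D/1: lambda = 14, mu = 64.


M/D/1: Lq = rho^2 / (2*(1-rho)) where rho = 14/64; Lq = 0.03

0.03


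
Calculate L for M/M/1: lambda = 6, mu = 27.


rho = 6/27; L = rho/(1-rho) = 0.29

0.29


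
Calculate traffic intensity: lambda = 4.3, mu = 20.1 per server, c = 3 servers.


rho = lambda / (c * mu) = 4.3 / (3 * 20.1) = 0.0713

0.0713


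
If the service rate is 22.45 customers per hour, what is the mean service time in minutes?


Mean service time = 60/mu = 60/22.45 = 2.67 minutes

2.67 minutes


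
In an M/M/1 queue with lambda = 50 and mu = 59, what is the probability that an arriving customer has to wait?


P(wait) = rho = lambda/mu = 50/59 = 0.8475

0.8475


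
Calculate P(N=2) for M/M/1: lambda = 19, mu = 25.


rho = 19/25; P(n) = (1-rho)*rho^n = (1-19/25)*(19/25)^2 = 0.1386

0.1386


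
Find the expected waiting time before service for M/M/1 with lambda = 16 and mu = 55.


rho = 16/55; Wq = rho/(mu - lambda) = 0.0075 hours

0.0075 hours


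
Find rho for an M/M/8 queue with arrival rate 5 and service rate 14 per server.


rho = lambda/(c*mu) = 5/(8*14) = 0.0446

0.0446


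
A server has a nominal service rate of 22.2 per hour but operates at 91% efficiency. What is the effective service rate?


Effective rate = mu * efficiency = 22.2 * 0.91 = 20.2 per hour

20.2 per hour


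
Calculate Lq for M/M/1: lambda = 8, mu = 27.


rho = 8/27; Lq = rho^2/(1-rho) = 0.12

0.12


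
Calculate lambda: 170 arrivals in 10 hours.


lambda = total arrivals / time = 170 / 10 = 17.0 per hour

17.0 per hour


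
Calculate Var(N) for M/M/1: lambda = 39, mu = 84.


rho = 39/84; Var(N) = rho/(1-rho)^2 = 1.62

1.62


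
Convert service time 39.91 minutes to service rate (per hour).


mu = 60 / avg_service_time = 60 / 39.91 = 1.5 per hour

1.5 per hour


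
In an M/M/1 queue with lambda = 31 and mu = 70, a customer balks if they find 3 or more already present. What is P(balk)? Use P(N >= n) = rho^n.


P(N >= 3) = rho^3 = (31/70)^3 = 0.0869

0.0869


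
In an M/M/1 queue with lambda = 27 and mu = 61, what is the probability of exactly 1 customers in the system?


rho = 27/61; P(n) = (1-rho)*rho^n = (1-27/61)*(27/61)^1 = 0.2467

0.2467


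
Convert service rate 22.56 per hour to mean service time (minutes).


Mean service time = 60/mu = 60/22.56 = 2.66 minutes

2.66 minutes


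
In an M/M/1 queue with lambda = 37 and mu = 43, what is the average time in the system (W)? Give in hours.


W = 1/(mu - lambda) = 1/(43 - 37) = 0.1667 hours

0.1667 hours


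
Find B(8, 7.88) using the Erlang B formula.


B(N,A) = (A^N/N!) / sum(A^k/k!, k=0..N) with N=8, A=7.88 = 0.2289

0.2289


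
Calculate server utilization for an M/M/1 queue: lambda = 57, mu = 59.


rho = lambda/mu = 57/59 = 0.9661

0.9661


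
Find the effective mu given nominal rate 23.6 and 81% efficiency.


Effective rate = mu * efficiency = 23.6 * 0.81 = 19.12 per hour

19.12 per hour


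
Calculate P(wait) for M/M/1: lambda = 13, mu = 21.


P(wait) = rho = lambda/mu = 13/21 = 0.619

0.619


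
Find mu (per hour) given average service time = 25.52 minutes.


mu = 60 / avg_service_time = 60 / 25.52 = 2.35 per hour

2.35 per hour


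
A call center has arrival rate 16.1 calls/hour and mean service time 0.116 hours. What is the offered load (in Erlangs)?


Offered load a = lambda * E[S] = 16.1 * 0.116 = 1.87 Erlangs

1.87 Erlangs


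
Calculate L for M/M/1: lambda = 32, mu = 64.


rho = 32/64; L = rho/(1-rho) = 1.0

1.0


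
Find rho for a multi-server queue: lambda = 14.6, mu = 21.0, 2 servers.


rho = lambda / (c * mu) = 14.6 / (2 * 21.0) = 0.3476

0.3476


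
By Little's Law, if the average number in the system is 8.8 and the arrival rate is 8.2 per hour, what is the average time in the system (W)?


W = L / lambda = 8.8 / 8.2 = 1.0732 hours

1.0732 hours


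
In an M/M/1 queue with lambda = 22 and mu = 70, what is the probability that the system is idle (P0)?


P0 = 1 - rho = 1 - 22/70 = 0.6857

0.6857


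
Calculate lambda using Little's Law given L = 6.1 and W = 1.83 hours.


lambda = L / W = 6.1 / 1.83 = 3.33 per hour

3.33 per hour


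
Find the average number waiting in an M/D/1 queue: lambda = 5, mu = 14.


M/D/1: Lq = rho^2 / (2*(1-rho)) where rho = 5/14; Lq = 0.1

0.1


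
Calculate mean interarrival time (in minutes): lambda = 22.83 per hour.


Mean interarrival time = 60/lambda = 60/22.83 = 2.63 minutes

2.63 minutes


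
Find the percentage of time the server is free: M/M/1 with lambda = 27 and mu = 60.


Idle fraction = (1 - rho) * 100 = (1 - 27/60) * 100 = 55.0%

55.0%


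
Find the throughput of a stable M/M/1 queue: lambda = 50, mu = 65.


For a stable queue (lambda < mu), throughput = lambda = 50 per hour

50 per hour


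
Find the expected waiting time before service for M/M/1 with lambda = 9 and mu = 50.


rho = 9/50; Wq = rho/(mu - lambda) = 0.0044 hours

0.0044 hours


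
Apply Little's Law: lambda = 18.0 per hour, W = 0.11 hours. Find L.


L = lambda * W = 18.0 * 0.11 = 1.98

1.98


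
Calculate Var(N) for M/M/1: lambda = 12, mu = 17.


rho = 12/17; Var(N) = rho/(1-rho)^2 = 8.16

8.16


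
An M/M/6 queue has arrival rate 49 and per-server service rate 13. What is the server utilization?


rho = lambda/(c*mu) = 49/(6*13) = 0.6282

0.6282


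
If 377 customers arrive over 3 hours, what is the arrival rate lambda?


lambda = total arrivals / time = 377 / 3 = 125.67 per hour

125.67 per hour


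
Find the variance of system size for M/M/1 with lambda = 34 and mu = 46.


rho = 34/46; Var(N) = rho/(1-rho)^2 = 10.86

10.86


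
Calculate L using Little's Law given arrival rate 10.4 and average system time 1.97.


L = lambda * W = 10.4 * 1.97 = 20.49

20.49


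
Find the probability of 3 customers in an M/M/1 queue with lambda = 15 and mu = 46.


rho = 15/46; P(n) = (1-rho)*rho^n = (1-15/46)*(15/46)^3 = 0.0234

0.0234


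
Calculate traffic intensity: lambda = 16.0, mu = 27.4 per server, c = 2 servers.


rho = lambda / (c * mu) = 16.0 / (2 * 27.4) = 0.292

0.292


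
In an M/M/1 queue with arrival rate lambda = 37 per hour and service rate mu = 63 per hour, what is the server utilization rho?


rho = lambda/mu = 37/63 = 0.5873

0.5873


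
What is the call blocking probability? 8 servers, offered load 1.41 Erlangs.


B(N,A) = (A^N/N!) / sum(A^k/k!, k=0..N) with N=8, A=1.41 = 0.0001

0.0001


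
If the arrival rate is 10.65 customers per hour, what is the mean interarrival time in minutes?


Mean interarrival time = 60/lambda = 60/10.65 = 5.63 minutes

5.63 minutes


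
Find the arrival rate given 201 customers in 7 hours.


lambda = total arrivals / time = 201 / 7 = 28.71 per hour

28.71 per hour


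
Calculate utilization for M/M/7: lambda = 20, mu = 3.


rho = lambda/(c*mu) = 20/(7*3) = 0.9524

0.9524


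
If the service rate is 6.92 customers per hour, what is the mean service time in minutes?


Mean service time = 60/mu = 60/6.92 = 8.67 minutes

8.67 minutes


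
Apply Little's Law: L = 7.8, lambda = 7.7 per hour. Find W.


W = L / lambda = 7.8 / 7.7 = 1.013 hours

1.013 hours


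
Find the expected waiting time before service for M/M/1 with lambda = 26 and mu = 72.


rho = 26/72; Wq = rho/(mu - lambda) = 0.0079 hours

0.0079 hours


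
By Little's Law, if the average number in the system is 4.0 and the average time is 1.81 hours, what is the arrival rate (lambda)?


lambda = L / W = 4.0 / 1.81 = 2.21 per hour

2.21 per hour


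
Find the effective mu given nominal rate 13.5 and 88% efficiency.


Effective rate = mu * efficiency = 13.5 * 0.88 = 11.88 per hour

11.88 per hour


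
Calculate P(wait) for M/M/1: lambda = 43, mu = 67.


P(wait) = rho = lambda/mu = 43/67 = 0.6418

0.6418


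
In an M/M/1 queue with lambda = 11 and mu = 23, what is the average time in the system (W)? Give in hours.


W = 1/(mu - lambda) = 1/(23 - 11) = 0.0833 hours

0.0833 hours


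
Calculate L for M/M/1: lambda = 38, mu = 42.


rho = 38/42; L = rho/(1-rho) = 9.5

9.5


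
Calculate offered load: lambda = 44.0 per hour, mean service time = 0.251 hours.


Offered load a = lambda * E[S] = 44.0 * 0.251 = 11.04 Erlangs

11.04 Erlangs


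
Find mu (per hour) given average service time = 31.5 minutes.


mu = 60 / avg_service_time = 60 / 31.5 = 1.9 per hour

1.9 per hour


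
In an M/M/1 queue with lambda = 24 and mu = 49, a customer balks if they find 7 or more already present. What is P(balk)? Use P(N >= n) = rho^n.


P(N >= 7) = rho^7 = (24/49)^7 = 0.0068

0.0068


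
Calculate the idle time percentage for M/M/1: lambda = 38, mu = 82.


Idle fraction = (1 - rho) * 100 = (1 - 38/82) * 100 = 53.7%

53.7%


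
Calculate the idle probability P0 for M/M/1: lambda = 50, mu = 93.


P0 = 1 - rho = 1 - 50/93 = 0.4624

0.4624


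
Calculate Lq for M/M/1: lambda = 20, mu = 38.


rho = 20/38; Lq = rho^2/(1-rho) = 0.58

0.58


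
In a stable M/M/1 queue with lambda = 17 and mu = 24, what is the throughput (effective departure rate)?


For a stable queue (lambda < mu), throughput = lambda = 17 per hour

17 per hour


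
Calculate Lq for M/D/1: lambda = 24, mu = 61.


M/D/1: Lq = rho^2 / (2*(1-rho)) where rho = 24/61; Lq = 0.13

0.13


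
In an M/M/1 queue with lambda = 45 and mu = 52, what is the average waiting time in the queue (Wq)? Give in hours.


rho = 45/52; Wq = rho/(mu - lambda) = 0.1236 hours

0.1236 hours


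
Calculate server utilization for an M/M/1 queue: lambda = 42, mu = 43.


rho = lambda/mu = 42/43 = 0.9767

0.9767


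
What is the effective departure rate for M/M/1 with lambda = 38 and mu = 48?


For a stable queue (lambda < mu), throughput = lambda = 38 per hour

38 per hour


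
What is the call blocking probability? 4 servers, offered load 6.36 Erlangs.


B(N,A) = (A^N/N!) / sum(A^k/k!, k=0..N) with N=4, A=6.36 = 0.4917

0.4917


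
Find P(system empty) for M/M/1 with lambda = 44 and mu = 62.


P0 = 1 - rho = 1 - 44/62 = 0.2903

0.2903


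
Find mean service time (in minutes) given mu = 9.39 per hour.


Mean service time = 60/mu = 60/9.39 = 6.39 minutes

6.39 minutes


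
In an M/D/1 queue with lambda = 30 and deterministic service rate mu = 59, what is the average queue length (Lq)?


M/D/1: Lq = rho^2 / (2*(1-rho)) where rho = 30/59; Lq = 0.26

0.26


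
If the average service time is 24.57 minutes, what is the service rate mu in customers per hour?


mu = 60 / avg_service_time = 60 / 24.57 = 2.44 per hour

2.44 per hour


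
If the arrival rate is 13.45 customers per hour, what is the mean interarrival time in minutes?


Mean interarrival time = 60/lambda = 60/13.45 = 4.46 minutes

4.46 minutes


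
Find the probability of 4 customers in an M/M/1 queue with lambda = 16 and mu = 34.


rho = 16/34; P(n) = (1-rho)*rho^n = (1-16/34)*(16/34)^4 = 0.026

0.026


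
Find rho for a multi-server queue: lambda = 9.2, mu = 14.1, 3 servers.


rho = lambda / (c * mu) = 9.2 / (3 * 14.1) = 0.2175

0.2175


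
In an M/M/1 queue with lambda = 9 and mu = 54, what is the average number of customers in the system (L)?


rho = 9/54; L = rho/(1-rho) = 0.2

0.2


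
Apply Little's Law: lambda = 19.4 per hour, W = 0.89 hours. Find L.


L = lambda * W = 19.4 * 0.89 = 17.27

17.27


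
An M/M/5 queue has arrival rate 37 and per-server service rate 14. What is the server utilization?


rho = lambda/(c*mu) = 37/(5*14) = 0.5286

0.5286


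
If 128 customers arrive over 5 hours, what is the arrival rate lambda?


lambda = total arrivals / time = 128 / 5 = 25.6 per hour

25.6 per hour


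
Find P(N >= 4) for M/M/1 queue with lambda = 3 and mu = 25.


P(N >= 4) = rho^4 = (3/25)^4 = 0.0002

0.0002


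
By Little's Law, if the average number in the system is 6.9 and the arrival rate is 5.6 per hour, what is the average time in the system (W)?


W = L / lambda = 6.9 / 5.6 = 1.2321 hours

1.2321 hours


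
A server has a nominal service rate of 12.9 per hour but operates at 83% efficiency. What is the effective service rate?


Effective rate = mu * efficiency = 12.9 * 0.83 = 10.71 per hour

10.71 per hour


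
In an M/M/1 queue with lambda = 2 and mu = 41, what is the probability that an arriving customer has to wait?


P(wait) = rho = lambda/mu = 2/41 = 0.0488

0.0488


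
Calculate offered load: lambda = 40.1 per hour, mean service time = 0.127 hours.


Offered load a = lambda * E[S] = 40.1 * 0.127 = 5.09 Erlangs

5.09 Erlangs


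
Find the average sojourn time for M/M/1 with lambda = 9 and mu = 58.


W = 1/(mu - lambda) = 1/(58 - 9) = 0.0204 hours

0.0204 hours


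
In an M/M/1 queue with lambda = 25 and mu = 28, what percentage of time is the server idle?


Idle fraction = (1 - rho) * 100 = (1 - 25/28) * 100 = 10.7%

10.7%


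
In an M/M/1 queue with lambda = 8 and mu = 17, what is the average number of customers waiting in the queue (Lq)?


rho = 8/17; Lq = rho^2/(1-rho) = 0.42

0.42


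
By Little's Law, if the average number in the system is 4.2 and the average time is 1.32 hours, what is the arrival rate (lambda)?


lambda = L / W = 4.2 / 1.32 = 3.18 per hour

3.18 per hour


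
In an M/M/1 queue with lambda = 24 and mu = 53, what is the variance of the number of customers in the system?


rho = 24/53; Var(N) = rho/(1-rho)^2 = 1.51

1.51


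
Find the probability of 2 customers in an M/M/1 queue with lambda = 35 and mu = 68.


rho = 35/68; P(n) = (1-rho)*rho^n = (1-35/68)*(35/68)^2 = 0.1286

0.1286


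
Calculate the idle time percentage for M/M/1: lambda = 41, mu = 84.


Idle fraction = (1 - rho) * 100 = (1 - 41/84) * 100 = 51.2%

51.2%


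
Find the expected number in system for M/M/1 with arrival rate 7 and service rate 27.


rho = 7/27; L = rho/(1-rho) = 0.35

0.35


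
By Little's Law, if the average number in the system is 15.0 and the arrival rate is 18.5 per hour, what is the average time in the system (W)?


W = L / lambda = 15.0 / 18.5 = 0.8108 hours

0.8108 hours


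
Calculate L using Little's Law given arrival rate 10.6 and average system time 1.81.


L = lambda * W = 10.6 * 1.81 = 19.19

19.19


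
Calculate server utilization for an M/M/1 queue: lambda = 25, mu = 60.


rho = lambda/mu = 25/60 = 0.4167

0.4167


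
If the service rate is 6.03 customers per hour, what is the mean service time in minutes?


Mean service time = 60/mu = 60/6.03 = 9.95 minutes

9.95 minutes


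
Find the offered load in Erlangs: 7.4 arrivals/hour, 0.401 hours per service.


Offered load a = lambda * E[S] = 7.4 * 0.401 = 2.97 Erlangs

2.97 Erlangs


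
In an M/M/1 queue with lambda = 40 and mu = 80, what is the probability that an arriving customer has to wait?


P(wait) = rho = lambda/mu = 40/80 = 0.5

0.5


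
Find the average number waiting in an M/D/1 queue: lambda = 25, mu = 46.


M/D/1: Lq = rho^2 / (2*(1-rho)) where rho = 25/46; Lq = 0.32

0.32


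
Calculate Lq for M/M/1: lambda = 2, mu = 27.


rho = 2/27; Lq = rho^2/(1-rho) = 0.01

0.01


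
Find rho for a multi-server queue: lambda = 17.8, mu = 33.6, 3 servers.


rho = lambda / (c * mu) = 17.8 / (3 * 33.6) = 0.1766

0.1766


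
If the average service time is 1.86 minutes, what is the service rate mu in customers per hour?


mu = 60 / avg_service_time = 60 / 1.86 = 32.26 per hour

32.26 per hour


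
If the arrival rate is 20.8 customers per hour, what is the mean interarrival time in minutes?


Mean interarrival time = 60/lambda = 60/20.8 = 2.88 minutes

2.88 minutes


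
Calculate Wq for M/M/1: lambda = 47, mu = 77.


rho = 47/77; Wq = rho/(mu - lambda) = 0.0203 hours

0.0203 hours


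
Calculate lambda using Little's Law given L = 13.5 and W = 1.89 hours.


lambda = L / W = 13.5 / 1.89 = 7.14 per hour

7.14 per hour


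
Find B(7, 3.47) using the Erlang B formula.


B(N,A) = (A^N/N!) / sum(A^k/k!, k=0..N) with N=7, A=3.47 = 0.0384

0.0384


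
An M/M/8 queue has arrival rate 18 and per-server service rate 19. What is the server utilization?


rho = lambda/(c*mu) = 18/(8*19) = 0.1184

0.1184


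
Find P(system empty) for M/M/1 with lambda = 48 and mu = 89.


P0 = 1 - rho = 1 - 48/89 = 0.4607

0.4607


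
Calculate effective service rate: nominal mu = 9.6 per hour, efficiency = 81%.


Effective rate = mu * efficiency = 9.6 * 0.81 = 7.78 per hour

7.78 per hour


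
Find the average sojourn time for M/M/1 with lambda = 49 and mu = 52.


W = 1/(mu - lambda) = 1/(52 - 49) = 0.3333 hours

0.3333 hours


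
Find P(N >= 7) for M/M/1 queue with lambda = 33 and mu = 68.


P(N >= 7) = rho^7 = (33/68)^7 = 0.0063

0.0063


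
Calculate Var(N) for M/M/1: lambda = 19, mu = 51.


rho = 19/51; Var(N) = rho/(1-rho)^2 = 0.95

0.95


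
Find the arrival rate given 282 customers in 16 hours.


lambda = total arrivals / time = 282 / 16 = 17.63 per hour

17.63 per hour


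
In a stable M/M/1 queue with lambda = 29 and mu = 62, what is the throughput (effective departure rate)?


For a stable queue (lambda < mu), throughput = lambda = 29 per hour

29 per hour


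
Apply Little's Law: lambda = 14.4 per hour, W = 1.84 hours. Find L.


L = lambda * W = 14.4 * 1.84 = 26.5

26.5


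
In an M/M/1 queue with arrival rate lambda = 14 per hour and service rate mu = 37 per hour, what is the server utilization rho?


rho = lambda/mu = 14/37 = 0.3784

0.3784


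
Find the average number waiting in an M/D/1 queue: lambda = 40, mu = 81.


M/D/1: Lq = rho^2 / (2*(1-rho)) where rho = 40/81; Lq = 0.24

0.24


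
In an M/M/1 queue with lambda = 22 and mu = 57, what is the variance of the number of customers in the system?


rho = 22/57; Var(N) = rho/(1-rho)^2 = 1.02

1.02


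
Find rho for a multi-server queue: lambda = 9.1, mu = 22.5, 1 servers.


rho = lambda / (c * mu) = 9.1 / (1 * 22.5) = 0.4044

0.4044


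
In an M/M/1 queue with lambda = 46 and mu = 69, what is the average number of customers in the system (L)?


rho = 46/69; L = rho/(1-rho) = 2.0

2.0


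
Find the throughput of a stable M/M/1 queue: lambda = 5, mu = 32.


For a stable queue (lambda < mu), throughput = lambda = 5 per hour

5 per hour


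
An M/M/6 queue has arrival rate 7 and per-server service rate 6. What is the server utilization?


rho = lambda/(c*mu) = 7/(6*6) = 0.1944

0.1944


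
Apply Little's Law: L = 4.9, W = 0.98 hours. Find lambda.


lambda = L / W = 4.9 / 0.98 = 5.0 per hour

5.0 per hour


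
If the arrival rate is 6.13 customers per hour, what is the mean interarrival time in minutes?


Mean interarrival time = 60/lambda = 60/6.13 = 9.79 minutes

9.79 minutes


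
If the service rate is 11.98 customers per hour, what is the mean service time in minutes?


Mean service time = 60/mu = 60/11.98 = 5.01 minutes

5.01 minutes


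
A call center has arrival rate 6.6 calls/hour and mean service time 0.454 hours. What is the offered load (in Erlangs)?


Offered load a = lambda * E[S] = 6.6 * 0.454 = 3.0 Erlangs

3.0 Erlangs


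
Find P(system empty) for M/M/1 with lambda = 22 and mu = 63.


P0 = 1 - rho = 1 - 22/63 = 0.6508

0.6508


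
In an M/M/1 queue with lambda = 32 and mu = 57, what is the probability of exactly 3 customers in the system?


rho = 32/57; P(n) = (1-rho)*rho^n = (1-32/57)*(32/57)^3 = 0.0776

0.0776


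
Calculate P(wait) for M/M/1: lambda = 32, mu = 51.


P(wait) = rho = lambda/mu = 32/51 = 0.6275

0.6275


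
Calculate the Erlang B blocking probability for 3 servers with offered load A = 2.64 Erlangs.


B(N,A) = (A^N/N!) / sum(A^k/k!, k=0..N) with N=3, A=2.64 = 0.3009

0.3009


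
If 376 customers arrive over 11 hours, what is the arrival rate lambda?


lambda = total arrivals / time = 376 / 11 = 34.18 per hour

34.18 per hour


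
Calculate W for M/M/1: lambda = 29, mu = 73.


W = 1/(mu - lambda) = 1/(73 - 29) = 0.0227 hours

0.0227 hours


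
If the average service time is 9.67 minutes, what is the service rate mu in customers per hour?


mu = 60 / avg_service_time = 60 / 9.67 = 6.2 per hour

6.2 per hour


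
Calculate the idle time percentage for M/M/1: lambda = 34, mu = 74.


Idle fraction = (1 - rho) * 100 = (1 - 34/74) * 100 = 54.1%

54.1%


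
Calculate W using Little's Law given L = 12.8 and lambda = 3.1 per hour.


W = L / lambda = 12.8 / 3.1 = 4.129 hours

4.129 hours


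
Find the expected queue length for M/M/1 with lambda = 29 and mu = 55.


rho = 29/55; Lq = rho^2/(1-rho) = 0.59

0.59


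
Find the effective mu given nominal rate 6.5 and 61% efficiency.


Effective rate = mu * efficiency = 6.5 * 0.61 = 3.97 per hour

3.97 per hour


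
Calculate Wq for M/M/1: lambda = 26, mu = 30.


rho = 26/30; Wq = rho/(mu - lambda) = 0.2167 hours

0.2167 hours


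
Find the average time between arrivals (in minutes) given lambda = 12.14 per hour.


Mean interarrival time = 60/lambda = 60/12.14 = 4.94 minutes

4.94 minutes


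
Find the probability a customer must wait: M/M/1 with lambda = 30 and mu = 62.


P(wait) = rho = lambda/mu = 30/62 = 0.4839

0.4839


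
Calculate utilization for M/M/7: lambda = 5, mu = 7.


rho = lambda/(c*mu) = 5/(7*7) = 0.102

0.102


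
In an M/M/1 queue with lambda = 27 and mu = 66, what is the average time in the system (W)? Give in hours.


W = 1/(mu - lambda) = 1/(66 - 27) = 0.0256 hours

0.0256 hours


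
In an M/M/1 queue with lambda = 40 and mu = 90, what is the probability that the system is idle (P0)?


P0 = 1 - rho = 1 - 40/90 = 0.5556

0.5556


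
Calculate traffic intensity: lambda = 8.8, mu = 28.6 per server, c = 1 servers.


rho = lambda / (c * mu) = 8.8 / (1 * 28.6) = 0.3077

0.3077


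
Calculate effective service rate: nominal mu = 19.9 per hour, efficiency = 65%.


Effective rate = mu * efficiency = 19.9 * 0.65 = 12.94 per hour

12.94 per hour


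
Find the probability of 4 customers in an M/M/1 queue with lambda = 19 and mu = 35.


rho = 19/35; P(n) = (1-rho)*rho^n = (1-19/35)*(19/35)^4 = 0.0397

0.0397


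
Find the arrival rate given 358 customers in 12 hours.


lambda = total arrivals / time = 358 / 12 = 29.83 per hour

29.83 per hour


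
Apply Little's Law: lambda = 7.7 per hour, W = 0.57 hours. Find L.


L = lambda * W = 7.7 * 0.57 = 4.39

4.39


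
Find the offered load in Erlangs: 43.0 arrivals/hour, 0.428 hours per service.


Offered load a = lambda * E[S] = 43.0 * 0.428 = 18.4 Erlangs

18.4 Erlangs


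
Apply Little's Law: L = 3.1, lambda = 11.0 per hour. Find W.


W = L / lambda = 3.1 / 11.0 = 0.2818 hours

0.2818 hours


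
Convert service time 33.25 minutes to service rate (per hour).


mu = 60 / avg_service_time = 60 / 33.25 = 1.8 per hour

1.8 per hour


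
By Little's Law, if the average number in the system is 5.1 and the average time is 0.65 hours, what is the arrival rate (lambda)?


lambda = L / W = 5.1 / 0.65 = 7.85 per hour

7.85 per hour


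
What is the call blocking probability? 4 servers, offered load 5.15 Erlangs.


B(N,A) = (A^N/N!) / sum(A^k/k!, k=0..N) with N=4, A=5.15 = 0.41

0.41


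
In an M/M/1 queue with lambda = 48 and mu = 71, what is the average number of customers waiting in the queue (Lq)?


rho = 48/71; Lq = rho^2/(1-rho) = 1.41

1.41


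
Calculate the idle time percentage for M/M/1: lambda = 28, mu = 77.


Idle fraction = (1 - rho) * 100 = (1 - 28/77) * 100 = 63.6%

63.6%


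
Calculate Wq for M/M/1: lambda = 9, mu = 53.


rho = 9/53; Wq = rho/(mu - lambda) = 0.0039 hours

0.0039 hours


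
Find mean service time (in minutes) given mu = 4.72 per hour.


Mean service time = 60/mu = 60/4.72 = 12.71 minutes

12.71 minutes


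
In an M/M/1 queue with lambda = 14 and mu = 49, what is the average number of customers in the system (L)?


rho = 14/49; L = rho/(1-rho) = 0.4

0.4


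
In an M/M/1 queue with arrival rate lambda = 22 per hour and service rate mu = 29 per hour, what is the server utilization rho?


rho = lambda/mu = 22/29 = 0.7586

0.7586


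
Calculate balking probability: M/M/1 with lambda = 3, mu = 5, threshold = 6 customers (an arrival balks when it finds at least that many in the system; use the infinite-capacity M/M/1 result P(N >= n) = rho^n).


P(N >= 6) = rho^6 = (3/5)^6 = 0.0467

0.0467


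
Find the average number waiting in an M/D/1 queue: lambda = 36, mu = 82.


M/D/1: Lq = rho^2 / (2*(1-rho)) where rho = 36/82; Lq = 0.17

0.17


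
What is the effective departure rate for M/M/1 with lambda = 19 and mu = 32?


For a stable queue (lambda < mu), throughput = lambda = 19 per hour

19 per hour


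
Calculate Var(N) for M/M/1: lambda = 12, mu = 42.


rho = 12/42; Var(N) = rho/(1-rho)^2 = 0.56

0.56


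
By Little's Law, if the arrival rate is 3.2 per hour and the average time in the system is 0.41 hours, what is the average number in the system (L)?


L = lambda * W = 3.2 * 0.41 = 1.31

1.31


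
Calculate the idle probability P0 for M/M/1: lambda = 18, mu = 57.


P0 = 1 - rho = 1 - 18/57 = 0.6842

0.6842


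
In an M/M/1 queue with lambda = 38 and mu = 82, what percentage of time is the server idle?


Idle fraction = (1 - rho) * 100 = (1 - 38/82) * 100 = 53.7%

53.7%


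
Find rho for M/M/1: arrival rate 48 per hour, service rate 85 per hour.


rho = lambda/mu = 48/85 = 0.5647

0.5647


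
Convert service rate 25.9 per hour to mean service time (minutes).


Mean service time = 60/mu = 60/25.9 = 2.32 minutes

2.32 minutes


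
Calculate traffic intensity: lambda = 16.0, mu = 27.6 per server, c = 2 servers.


rho = lambda / (c * mu) = 16.0 / (2 * 27.6) = 0.2899

0.2899


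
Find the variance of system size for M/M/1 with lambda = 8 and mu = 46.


rho = 8/46; Var(N) = rho/(1-rho)^2 = 0.25

0.25
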